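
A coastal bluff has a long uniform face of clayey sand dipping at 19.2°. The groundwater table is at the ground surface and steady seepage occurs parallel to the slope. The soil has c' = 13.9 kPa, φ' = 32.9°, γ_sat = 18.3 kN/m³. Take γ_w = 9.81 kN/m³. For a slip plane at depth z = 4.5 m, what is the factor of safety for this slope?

With seepage parallel to the slope and the water table at the surface, the effective normal stress on the slip plane uses the buoyant unit weight γ' = γ_sat − γ_w while the driving shear stress uses γ_sat:
FS = [c' + γ' z cos²β tanφ'] / [γ_sat z sinβ cosβ]
γ' = 18.3 − 9.81 = 8.49 kN/m³
Numerator = 13.9 + 8.49·4.5·cos²19.2°·tan32.9° = 13.9 + 8.49·4.5·0.8918·0.6469 = 35.943 kPa
Denominator = 18.3·4.5·sin19.2°·cos19.2° = 18.3·4.5·0.3289·0.9444 = 25.576 kPa
FS = 35.943 / 25.576 = 1.405

FS = 1.41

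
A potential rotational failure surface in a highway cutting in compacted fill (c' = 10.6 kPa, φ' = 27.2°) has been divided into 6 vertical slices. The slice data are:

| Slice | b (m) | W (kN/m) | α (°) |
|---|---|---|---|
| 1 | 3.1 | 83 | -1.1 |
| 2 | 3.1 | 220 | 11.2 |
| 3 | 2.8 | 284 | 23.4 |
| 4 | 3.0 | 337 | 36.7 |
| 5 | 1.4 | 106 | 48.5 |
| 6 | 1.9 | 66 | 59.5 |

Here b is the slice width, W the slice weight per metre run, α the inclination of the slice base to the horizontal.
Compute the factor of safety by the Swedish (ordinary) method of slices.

Ordinary method of slices: FS = Σ[c'·Δl_i + (W_i cosα_i)·tanφ'] / Σ W_i sinα_i, with Δl_i = b_i / cosα_i.
Slice 1: Δl = 3.1/cos(-1.1°) = 3.101 m; N'_1 = 83·cos(-1.1°) = 83.0; c'Δl = 32.87; W sinα = -1.6
Slice 2: Δl = 3.1/cos11.2° = 3.160 m; N'_2 = 220·cos11.2° = 215.8; c'Δl = 33.50; W sinα = 42.7
Slice 3: Δl = 2.8/cos23.4° = 3.051 m; N'_3 = 284·cos23.4° = 260.6; c'Δl = 32.34; W sinα = 112.8
Slice 4: Δl = 3.0/cos36.7° = 3.742 m; N'_4 = 337·cos36.7° = 270.2; c'Δl = 39.66; W sinα = 201.4
Slice 5: Δl = 1.4/cos48.5° = 2.113 m; N'_5 = 106·cos48.5° = 70.2; c'Δl = 22.40; W sinα = 79.4
Slice 6: Δl = 1.9/cos59.5° = 3.744 m; N'_6 = 66·cos59.5° = 33.5; c'Δl = 39.68; W sinα = 56.9
Σc'Δl = 200.4 kN/m; ΣN' = 933.4 kN/m; ΣW sinα = 491.6 kN/m
Resisting = 200.4 + 933.4·tan27.2° = 200.4 + 479.7 = 680.1 kN/m
FS = 680.1 / 491.6 = 1.384

FS = 1.38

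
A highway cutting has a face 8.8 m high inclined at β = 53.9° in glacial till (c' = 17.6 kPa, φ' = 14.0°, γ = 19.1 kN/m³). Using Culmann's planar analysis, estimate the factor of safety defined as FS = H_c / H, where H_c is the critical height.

H_c = (4c'/γ) · sinβ cosφ' / [1 − cos(β − φ')]
    = (4·17.6/19.1) · sin53.9°·cos14.0° / [1 − cos39.9°]
    = 3.686 · 0.7840 / 0.2328 = 12.41 m
FS = H_c / H = 12.41 / 8.8 = 1.410

FS = 1.41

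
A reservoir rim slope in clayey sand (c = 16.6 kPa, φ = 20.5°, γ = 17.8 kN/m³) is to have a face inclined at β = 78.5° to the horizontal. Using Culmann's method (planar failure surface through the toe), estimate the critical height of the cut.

Culmann's analysis gives the critical failure plane at α_cr = (β + φ)/2 = (78.5 + 20.5)/2 = 49.5°, and the critical height
H_c = (4c/γ) · sinβ cosφ / [1 − cos(β − φ)]
    = (4·16.6/17.8) · sin78.5°·cos20.5° / [1 − cos(58.0°)]
    = 3.730 · 0.9799·0.9367 / [1 − 0.5299]
    = 3.730 · 0.9179 / 0.4701
    = 7.28 m

H_c = 7.28 m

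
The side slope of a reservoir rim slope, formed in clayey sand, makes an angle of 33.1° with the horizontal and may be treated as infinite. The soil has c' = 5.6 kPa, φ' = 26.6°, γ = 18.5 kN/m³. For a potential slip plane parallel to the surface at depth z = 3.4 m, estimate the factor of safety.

FS = 0.96

For an infinite slope with a slip plane parallel to the surface (no pore pressure): FS = [c' + γz cos²β tanφ'] / [γz sinβ cosβ].
γz = 18.5·3.4 = 62.90 kN/m²
Numerator = 5.6 + 62.90·cos²33.1°·tan26.6° = 5.6 + 62.90·0.7018·0.5008 = 27.704 kPa
Denominator = 62.90·sin33.1°·cos33.1° = 62.90·0.5461·0.8377 = 28.775 kPa
FS = 27.704 / 28.775 = 0.963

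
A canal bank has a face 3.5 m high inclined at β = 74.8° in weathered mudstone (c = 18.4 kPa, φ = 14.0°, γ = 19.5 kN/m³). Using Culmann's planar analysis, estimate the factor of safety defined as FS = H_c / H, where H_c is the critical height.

FS = 1.97

H_c = (4c/γ) · sinβ cosφ / [1 − cos(β − φ)]
    = (4·18.4/19.5) · sin74.8°·cos14.0° / [1 − cos60.8°]
    = 3.774 · 0.9364 / 0.5121 = 6.90 m
FS = H_c / H = 6.90 / 3.5 = 1.972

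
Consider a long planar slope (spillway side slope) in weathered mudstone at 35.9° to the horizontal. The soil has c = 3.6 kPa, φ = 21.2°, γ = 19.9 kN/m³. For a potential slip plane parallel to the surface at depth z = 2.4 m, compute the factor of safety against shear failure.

For an infinite slope with a slip plane parallel to the surface (no pore pressure): FS = [c + γz cos²β tanφ] / [γz sinβ cosβ].
γz = 19.9·2.4 = 47.76 kN/m²
Numerator = 3.6 + 47.76·cos²35.9°·tan21.2° = 3.6 + 47.76·0.6562·0.3879 = 15.755 kPa
Denominator = 47.76·sin35.9°·cos35.9° = 47.76·0.5864·0.8100 = 22.685 kPa
FS = 15.755 / 22.685 = 0.695

FS = 0.69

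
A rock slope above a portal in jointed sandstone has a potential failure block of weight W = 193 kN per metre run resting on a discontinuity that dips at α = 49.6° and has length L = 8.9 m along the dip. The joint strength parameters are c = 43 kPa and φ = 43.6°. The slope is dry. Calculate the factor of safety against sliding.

Resolving the block weight along and normal to the plane and applying the Mohr–Coulomb strength on the joint:
N' = W cosα = 193·cos49.6° = 125.1 kN/m
Driving force T = W sinα = 193·sin49.6° = 147.0 kN/m
Resisting force R = c·L + N'·tanφ = 43·8.9 + 125.1·tan43.6° = 382.7 + 119.1 = 501.8 kN/m
FS = R / T = 501.8 / 147.0 = 3.414

FS = 3.41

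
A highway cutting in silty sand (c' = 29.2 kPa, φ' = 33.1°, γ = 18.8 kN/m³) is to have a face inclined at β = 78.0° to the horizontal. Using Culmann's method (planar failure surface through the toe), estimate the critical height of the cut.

Culmann's analysis gives the critical failure plane at α_cr = (β + φ')/2 = (78.0 + 33.1)/2 = 55.5°, and the critical height
H_c = (4c'/γ) · sinβ cosφ' / [1 − cos(β − φ')]
    = (4·29.2/18.8) · sin78.0°·cos33.1° / [1 − cos(44.9°)]
    = 6.213 · 0.9781·0.8377 / [1 − 0.7083]
    = 6.213 · 0.8194 / 0.2917
    = 17.45 m

H_c = 17.45 m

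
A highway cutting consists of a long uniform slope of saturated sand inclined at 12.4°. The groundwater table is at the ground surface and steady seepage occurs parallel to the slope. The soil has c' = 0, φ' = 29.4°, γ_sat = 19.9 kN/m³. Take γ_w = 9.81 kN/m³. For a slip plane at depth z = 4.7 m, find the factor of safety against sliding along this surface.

FS = 1.30

With seepage parallel to the slope and the water table at the surface, the effective normal stress on the slip plane uses the buoyant unit weight γ' = γ_sat − γ_w while the driving shear stress uses γ_sat:
FS = [c' + γ' z cos²β tanφ'] / [γ_sat z sinβ cosβ]
(For c' = 0 this reduces to FS = (γ'/γ_sat)·tanφ'/tanβ.)
γ' = 19.9 − 9.81 = 10.09 kN/m³
Numerator = 0.0 + 10.09·4.7·cos²12.4°·tan29.4° = 0.0 + 10.09·4.7·0.9539·0.5635 = 25.489 kPa
Denominator = 19.9·4.7·sin12.4°·cos12.4° = 19.9·4.7·0.2147·0.9767 = 19.616 kPa
FS = 25.489 / 19.616 = 1.299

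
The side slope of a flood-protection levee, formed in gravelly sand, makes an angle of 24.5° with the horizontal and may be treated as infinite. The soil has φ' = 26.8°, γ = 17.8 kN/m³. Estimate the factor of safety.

For a dry cohesionless infinite slope the factor of safety is FS = tanφ' / tanβ.
FS = tan26.8° / tan24.5° = 0.5051 / 0.4557 = 1.108

FS = 1.11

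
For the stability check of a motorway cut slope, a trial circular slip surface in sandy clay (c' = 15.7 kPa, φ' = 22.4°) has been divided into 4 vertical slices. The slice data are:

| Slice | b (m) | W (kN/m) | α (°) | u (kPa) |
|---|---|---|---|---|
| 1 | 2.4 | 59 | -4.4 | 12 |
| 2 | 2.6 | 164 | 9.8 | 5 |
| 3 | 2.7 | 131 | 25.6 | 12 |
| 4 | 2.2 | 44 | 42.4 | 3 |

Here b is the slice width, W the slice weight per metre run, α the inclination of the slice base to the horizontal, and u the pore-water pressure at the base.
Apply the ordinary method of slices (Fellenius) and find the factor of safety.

FS = 2.65

Ordinary method of slices: FS = Σ[c'·Δl_i + (W_i cosα_i − u_i·Δl_i)·tanφ'] / Σ W_i sinα_i, with Δl_i = b_i / cosα_i.
Slice 1: Δl = 2.4/cos(-4.4°) = 2.407 m; N'_1 = 59·cos(-4.4°) − 12·2.407 = 29.9; c'Δl = 37.79; W sinα = -4.5
Slice 2: Δl = 2.6/cos9.8° = 2.639 m; N'_2 = 164·cos9.8° − 5·2.639 = 148.4; c'Δl = 41.42; W sinα = 27.9
Slice 3: Δl = 2.7/cos25.6° = 2.994 m; N'_3 = 131·cos25.6° − 12·2.994 = 82.2; c'Δl = 47.00; W sinα = 56.6
Slice 4: Δl = 2.2/cos42.4° = 2.979 m; N'_4 = 44·cos42.4° − 3·2.979 = 23.6; c'Δl = 46.77; W sinα = 29.7
Σc'Δl = 173.0 kN/m; ΣN' = 284.1 kN/m; ΣW sinα = 109.7 kN/m
Resisting = 173.0 + 284.1·tan22.4° = 173.0 + 117.1 = 290.1 kN/m
FS = 290.1 / 109.7 = 2.645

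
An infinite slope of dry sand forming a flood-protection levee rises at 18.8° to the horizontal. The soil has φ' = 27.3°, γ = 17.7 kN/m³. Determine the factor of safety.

FS = 1.52

For a dry cohesionless infinite slope the factor of safety is FS = tanφ' / tanβ.
FS = tan27.3° / tan18.8° = 0.5161 / 0.3404 = 1.516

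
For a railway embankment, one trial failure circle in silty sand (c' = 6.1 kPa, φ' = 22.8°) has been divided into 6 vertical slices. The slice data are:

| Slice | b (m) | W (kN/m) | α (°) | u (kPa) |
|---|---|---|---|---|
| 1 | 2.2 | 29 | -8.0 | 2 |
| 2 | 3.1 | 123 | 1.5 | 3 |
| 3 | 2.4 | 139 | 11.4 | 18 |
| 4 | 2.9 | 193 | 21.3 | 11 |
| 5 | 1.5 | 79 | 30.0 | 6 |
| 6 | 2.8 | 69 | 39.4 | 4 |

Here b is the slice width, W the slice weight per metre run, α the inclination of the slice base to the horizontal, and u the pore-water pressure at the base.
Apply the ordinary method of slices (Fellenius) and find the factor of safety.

FS = 1.65

Ordinary method of slices: FS = Σ[c'·Δl_i + (W_i cosα_i − u_i·Δl_i)·tanφ'] / Σ W_i sinα_i, with Δl_i = b_i / cosα_i.
Slice 1: Δl = 2.2/cos(-8.0°) = 2.222 m; N'_1 = 29·cos(-8.0°) − 2·2.222 = 24.3; c'Δl = 13.55; W sinα = -4.0
Slice 2: Δl = 3.1/cos1.5° = 3.101 m; N'_2 = 123·cos1.5° − 3·3.101 = 113.7; c'Δl = 18.92; W sinα = 3.2
Slice 3: Δl = 2.4/cos11.4° = 2.448 m; N'_3 = 139·cos11.4° − 18·2.448 = 92.2; c'Δl = 14.93; W sinα = 27.5
Slice 4: Δl = 2.9/cos21.3° = 3.113 m; N'_4 = 193·cos21.3° − 11·3.113 = 145.6; c'Δl = 18.99; W sinα = 70.1
Slice 5: Δl = 1.5/cos30.0° = 1.732 m; N'_5 = 79·cos30.0° − 6·1.732 = 58.0; c'Δl = 10.57; W sinα = 39.5
Slice 6: Δl = 2.8/cos39.4° = 3.623 m; N'_6 = 69·cos39.4° − 4·3.623 = 38.8; c'Δl = 22.10; W sinα = 43.8
Σc'Δl = 99.1 kN/m; ΣN' = 472.5 kN/m; ΣW sinα = 180.1 kN/m
Resisting = 99.1 + 472.5·tan22.8° = 99.1 + 198.6 = 297.7 kN/m
FS = 297.7 / 180.1 = 1.653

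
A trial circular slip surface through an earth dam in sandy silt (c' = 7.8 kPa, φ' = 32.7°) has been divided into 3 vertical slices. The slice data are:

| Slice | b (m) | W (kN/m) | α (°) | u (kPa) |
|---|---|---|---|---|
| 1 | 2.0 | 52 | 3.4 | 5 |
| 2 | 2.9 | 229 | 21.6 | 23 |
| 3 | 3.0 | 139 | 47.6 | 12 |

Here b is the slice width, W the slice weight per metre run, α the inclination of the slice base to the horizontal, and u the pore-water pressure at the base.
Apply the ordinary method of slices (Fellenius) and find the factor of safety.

FS = 1.15

Ordinary method of slices: FS = Σ[c'·Δl_i + (W_i cosα_i − u_i·Δl_i)·tanφ'] / Σ W_i sinα_i, with Δl_i = b_i / cosα_i.
Slice 1: Δl = 2.0/cos3.4° = 2.004 m; N'_1 = 52·cos3.4° − 5·2.004 = 41.9; c'Δl = 15.63; W sinα = 3.1
Slice 2: Δl = 2.9/cos21.6° = 3.119 m; N'_2 = 229·cos21.6° − 23·3.119 = 141.2; c'Δl = 24.33; W sinα = 84.3
Slice 3: Δl = 3.0/cos47.6° = 4.449 m; N'_3 = 139·cos47.6° − 12·4.449 = 40.3; c'Δl = 34.70; W sinα = 102.6
Σc'Δl = 74.7 kN/m; ΣN' = 223.4 kN/m; ΣW sinα = 190.0 kN/m
Resisting = 74.7 + 223.4·tan32.7° = 74.7 + 143.4 = 218.1 kN/m
FS = 218.1 / 190.0 = 1.148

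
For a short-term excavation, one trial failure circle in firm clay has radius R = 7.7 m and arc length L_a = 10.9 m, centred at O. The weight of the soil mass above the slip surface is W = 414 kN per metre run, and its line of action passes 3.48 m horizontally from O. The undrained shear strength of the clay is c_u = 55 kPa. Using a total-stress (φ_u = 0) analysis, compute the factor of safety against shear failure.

Taking moments about the centre O, the resisting moment is provided by the undrained shear strength acting along the arc:
M_R = c_u·L_a·R = 55·10.90·7.7 = 4616.2 kN·m/m
M_D = W·d = 414·3.48 = 1440.7 kN·m/m
FS = M_R / M_D = 4616.2 / 1440.7 = 3.204

FS = 3.20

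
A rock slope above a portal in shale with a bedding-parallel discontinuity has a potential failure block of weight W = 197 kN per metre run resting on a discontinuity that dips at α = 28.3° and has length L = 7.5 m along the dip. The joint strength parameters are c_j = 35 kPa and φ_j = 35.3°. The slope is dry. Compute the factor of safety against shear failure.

Resolving the block weight along and normal to the plane and applying the Mohr–Coulomb strength on the joint:
N' = W cosα = 197·cos28.3° = 173.5 kN/m
Driving force T = W sinα = 197·sin28.3° = 93.4 kN/m
Resisting force R = c_j·L + N'·tanφ_j = 35·7.5 + 173.5·tan35.3° = 262.5 + 122.8 = 385.3 kN/m
FS = R / T = 385.3 / 93.4 = 4.126

FS = 4.13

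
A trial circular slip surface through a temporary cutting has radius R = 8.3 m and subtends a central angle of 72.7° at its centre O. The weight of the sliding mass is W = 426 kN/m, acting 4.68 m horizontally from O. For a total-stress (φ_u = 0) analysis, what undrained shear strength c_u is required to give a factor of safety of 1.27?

c_u = 29.0 kPa

FS = c_u·L_a·R / (W·d), so c_u = FS·W·d / (L_a·R).
Arc length L_a = R·θ = 8.3·(72.7°·π/180) = 8.3·1.2689 = 10.53 m
c_u = 1.27·426·4.68 / (10.53·8.3) = 2532.0 / 87.41 = 28.97 kPa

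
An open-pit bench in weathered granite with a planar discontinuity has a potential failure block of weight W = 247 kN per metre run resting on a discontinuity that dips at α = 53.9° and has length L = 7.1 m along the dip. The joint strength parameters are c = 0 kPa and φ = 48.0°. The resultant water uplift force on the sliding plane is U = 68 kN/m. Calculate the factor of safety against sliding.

Resolving the block weight along and normal to the plane and applying the Mohr–Coulomb strength on the joint:
N' = W cosα − U = 247·cos53.9° − 68 = 77.5 kN/m
Driving force T = W sinα = 247·sin53.9° = 199.6 kN/m
Resisting force R = c·L + N'·tanφ = 0·7.1 + 77.5·tan48.0° = 0.0 + 86.1 = 86.1 kN/m
FS = R / T = 86.1 / 199.6 = 0.431

FS = 0.43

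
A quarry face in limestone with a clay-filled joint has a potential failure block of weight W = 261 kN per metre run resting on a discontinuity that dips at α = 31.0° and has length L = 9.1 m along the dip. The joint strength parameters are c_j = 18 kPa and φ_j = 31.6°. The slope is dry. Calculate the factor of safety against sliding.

FS = 2.24

Resolving the block weight along and normal to the plane and applying the Mohr–Coulomb strength on the joint:
N' = W cosα = 261·cos31.0° = 223.7 kN/m
Driving force T = W sinα = 261·sin31.0° = 134.4 kN/m
Resisting force R = c_j·L + N'·tanφ_j = 18·9.1 + 223.7·tan31.6° = 163.8 + 137.6 = 301.4 kN/m
FS = R / T = 301.4 / 134.4 = 2.242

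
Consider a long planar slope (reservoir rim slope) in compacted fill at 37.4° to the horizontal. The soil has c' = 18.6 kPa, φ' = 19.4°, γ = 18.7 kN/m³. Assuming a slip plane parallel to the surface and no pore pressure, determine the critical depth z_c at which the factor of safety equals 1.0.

Setting FS = 1.00 in FS = [c' + γz cos²β tanφ'] / [γz sinβ cosβ] and solving for z:
z = c' / [γ cosβ (FS·sinβ − cosβ·tanφ')]
  = 18.6 / [18.7·cos37.4°·(1.00·sin37.4° − cos37.4°·tan19.4°)]
  = 18.6 / [18.7·0.7944·(1.00·0.6074 − 0.7944·0.3522)]
  = 18.6 / 4.8670 = 3.822 m

z_c = 3.82 m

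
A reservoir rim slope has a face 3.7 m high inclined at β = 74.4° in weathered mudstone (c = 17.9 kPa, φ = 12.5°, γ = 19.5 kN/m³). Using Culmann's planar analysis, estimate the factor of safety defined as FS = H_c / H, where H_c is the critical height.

FS = 1.76

H_c = (4c/γ) · sinβ cosφ / [1 − cos(β − φ)]
    = (4·17.9/19.5) · sin74.4°·cos12.5° / [1 − cos61.9°]
    = 3.672 · 0.9403 / 0.5290 = 6.53 m
FS = H_c / H = 6.53 / 3.7 = 1.764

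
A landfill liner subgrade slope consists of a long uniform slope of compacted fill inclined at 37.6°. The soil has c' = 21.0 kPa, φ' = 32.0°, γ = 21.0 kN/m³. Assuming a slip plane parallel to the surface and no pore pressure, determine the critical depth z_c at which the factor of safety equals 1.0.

Setting FS = 1.00 in FS = [c' + γz cos²β tanφ'] / [γz sinβ cosβ] and solving for z:
z = c' / [γ cosβ (FS·sinβ − cosβ·tanφ')]
  = 21.0 / [21.0·cos37.6°·(1.00·sin37.6° − cos37.6°·tan32.0°)]
  = 21.0 / [21.0·0.7923·(1.00·0.6101 − 0.7923·0.6249)]
  = 21.0 / 1.9145 = 10.969 m

z_c = 10.97 m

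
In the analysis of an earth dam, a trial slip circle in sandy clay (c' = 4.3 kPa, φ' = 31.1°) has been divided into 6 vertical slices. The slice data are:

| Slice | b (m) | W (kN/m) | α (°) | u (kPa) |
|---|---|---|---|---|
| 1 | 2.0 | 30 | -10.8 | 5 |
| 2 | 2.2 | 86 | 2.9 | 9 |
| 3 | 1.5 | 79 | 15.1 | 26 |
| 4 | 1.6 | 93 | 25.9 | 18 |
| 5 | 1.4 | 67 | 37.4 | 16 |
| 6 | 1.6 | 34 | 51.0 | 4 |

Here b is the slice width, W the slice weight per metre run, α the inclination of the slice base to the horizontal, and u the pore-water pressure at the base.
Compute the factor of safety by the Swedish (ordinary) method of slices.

Ordinary method of slices: FS = Σ[c'·Δl_i + (W_i cosα_i − u_i·Δl_i)·tanφ'] / Σ W_i sinα_i, with Δl_i = b_i / cosα_i.
Slice 1: Δl = 2.0/cos(-10.8°) = 2.036 m; N'_1 = 30·cos(-10.8°) − 5·2.036 = 19.3; c'Δl = 8.76; W sinα = -5.6
Slice 2: Δl = 2.2/cos2.9° = 2.203 m; N'_2 = 86·cos2.9° − 9·2.203 = 66.1; c'Δl = 9.47; W sinα = 4.4
Slice 3: Δl = 1.5/cos15.1° = 1.554 m; N'_3 = 79·cos15.1° − 26·1.554 = 35.9; c'Δl = 6.68; W sinα = 20.6
Slice 4: Δl = 1.6/cos25.9° = 1.779 m; N'_4 = 93·cos25.9° − 18·1.779 = 51.6; c'Δl = 7.65; W sinα = 40.6
Slice 5: Δl = 1.4/cos37.4° = 1.762 m; N'_5 = 67·cos37.4° − 16·1.762 = 25.0; c'Δl = 7.58; W sinα = 40.7
Slice 6: Δl = 1.6/cos51.0° = 2.542 m; N'_6 = 34·cos51.0° − 4·2.542 = 11.2; c'Δl = 10.93; W sinα = 26.4
Σc'Δl = 51.1 kN/m; ΣN' = 209.1 kN/m; ΣW sinα = 127.0 kN/m
Resisting = 51.1 + 209.1·tan31.1° = 51.1 + 126.2 = 177.2 kN/m
FS = 177.2 / 127.0 = 1.395

FS = 1.39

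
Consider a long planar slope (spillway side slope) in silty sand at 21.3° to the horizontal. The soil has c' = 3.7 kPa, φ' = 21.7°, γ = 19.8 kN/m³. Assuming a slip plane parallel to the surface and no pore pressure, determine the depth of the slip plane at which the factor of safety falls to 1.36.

z = 1.63 m

Setting FS = 1.36 in FS = [c' + γz cos²β tanφ'] / [γz sinβ cosβ] and solving for z:
z = c' / [γ cosβ (FS·sinβ − cosβ·tanφ')]
  = 3.7 / [19.8·cos21.3°·(1.36·sin21.3° − cos21.3°·tan21.7°)]
  = 3.7 / [19.8·0.9317·(1.36·0.3633 − 0.9317·0.3979)]
  = 3.7 / 2.2738 = 1.627 m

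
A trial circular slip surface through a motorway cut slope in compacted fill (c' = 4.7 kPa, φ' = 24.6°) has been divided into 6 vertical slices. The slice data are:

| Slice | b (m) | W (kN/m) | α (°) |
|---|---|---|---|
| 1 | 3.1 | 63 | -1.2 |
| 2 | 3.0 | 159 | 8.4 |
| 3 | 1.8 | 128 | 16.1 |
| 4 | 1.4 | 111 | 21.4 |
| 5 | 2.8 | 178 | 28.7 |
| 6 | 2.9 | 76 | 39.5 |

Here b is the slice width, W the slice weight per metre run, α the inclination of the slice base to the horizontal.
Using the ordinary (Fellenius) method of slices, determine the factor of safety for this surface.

Ordinary method of slices: FS = Σ[c'·Δl_i + (W_i cosα_i)·tanφ'] / Σ W_i sinα_i, with Δl_i = b_i / cosα_i.
Slice 1: Δl = 3.1/cos(-1.2°) = 3.101 m; N'_1 = 63·cos(-1.2°) = 63.0; c'Δl = 14.57; W sinα = -1.3
Slice 2: Δl = 3.0/cos8.4° = 3.033 m; N'_2 = 159·cos8.4° = 157.3; c'Δl = 14.25; W sinα = 23.2
Slice 3: Δl = 1.8/cos16.1° = 1.873 m; N'_3 = 128·cos16.1° = 123.0; c'Δl = 8.81; W sinα = 35.5
Slice 4: Δl = 1.4/cos21.4° = 1.504 m; N'_4 = 111·cos21.4° = 103.3; c'Δl = 7.07; W sinα = 40.5
Slice 5: Δl = 2.8/cos28.7° = 3.192 m; N'_5 = 178·cos28.7° = 156.1; c'Δl = 15.00; W sinα = 85.5
Slice 6: Δl = 2.9/cos39.5° = 3.758 m; N'_6 = 76·cos39.5° = 58.6; c'Δl = 17.66; W sinα = 48.3
Σc'Δl = 77.4 kN/m; ΣN' = 661.4 kN/m; ΣW sinα = 231.7 kN/m
Resisting = 77.4 + 661.4·tan24.6° = 77.4 + 302.8 = 380.2 kN/m
FS = 380.2 / 231.7 = 1.641

FS = 1.64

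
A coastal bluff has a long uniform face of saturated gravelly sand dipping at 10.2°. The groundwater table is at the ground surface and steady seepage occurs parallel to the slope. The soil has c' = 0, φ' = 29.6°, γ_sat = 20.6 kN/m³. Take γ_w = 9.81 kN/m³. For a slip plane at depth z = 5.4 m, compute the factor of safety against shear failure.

FS = 1.65

With seepage parallel to the slope and the water table at the surface, the effective normal stress on the slip plane uses the buoyant unit weight γ' = γ_sat − γ_w while the driving shear stress uses γ_sat:
FS = [c' + γ' z cos²β tanφ'] / [γ_sat z sinβ cosβ]
(For c' = 0 this reduces to FS = (γ'/γ_sat)·tanφ'/tanβ.)
γ' = 20.6 − 9.81 = 10.79 kN/m³
Numerator = 0.0 + 10.79·5.4·cos²10.2°·tan29.6° = 0.0 + 10.79·5.4·0.9686·0.5681 = 32.062 kPa
Denominator = 20.6·5.4·sin10.2°·cos10.2° = 20.6·5.4·0.1771·0.9842 = 19.388 kPa
FS = 32.062 / 19.388 = 1.654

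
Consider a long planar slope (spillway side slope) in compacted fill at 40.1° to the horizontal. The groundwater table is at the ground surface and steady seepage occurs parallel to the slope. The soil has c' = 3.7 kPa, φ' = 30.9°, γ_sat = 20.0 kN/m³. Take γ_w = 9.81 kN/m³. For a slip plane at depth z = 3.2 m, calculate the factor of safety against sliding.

With seepage parallel to the slope and the water table at the surface, the effective normal stress on the slip plane uses the buoyant unit weight γ' = γ_sat − γ_w while the driving shear stress uses γ_sat:
FS = [c' + γ' z cos²β tanφ'] / [γ_sat z sinβ cosβ]
γ' = 20.0 − 9.81 = 10.19 kN/m³
Numerator = 3.7 + 10.19·3.2·cos²40.1°·tan30.9° = 3.7 + 10.19·3.2·0.5851·0.5985 = 15.119 kPa
Denominator = 20.0·3.2·sin40.1°·cos40.1° = 20.0·3.2·0.6441·0.7649 = 31.533 kPa
FS = 15.119 / 31.533 = 0.479

FS = 0.48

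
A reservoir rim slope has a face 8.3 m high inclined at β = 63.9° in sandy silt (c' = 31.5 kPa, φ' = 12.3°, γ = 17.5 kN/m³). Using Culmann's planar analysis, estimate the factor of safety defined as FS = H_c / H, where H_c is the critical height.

H_c = (4c'/γ) · sinβ cosφ' / [1 − cos(β − φ')]
    = (4·31.5/17.5) · sin63.9°·cos12.3° / [1 − cos51.6°]
    = 7.200 · 0.8774 / 0.3789 = 16.68 m
FS = H_c / H = 16.68 / 8.3 = 2.009

FS = 2.01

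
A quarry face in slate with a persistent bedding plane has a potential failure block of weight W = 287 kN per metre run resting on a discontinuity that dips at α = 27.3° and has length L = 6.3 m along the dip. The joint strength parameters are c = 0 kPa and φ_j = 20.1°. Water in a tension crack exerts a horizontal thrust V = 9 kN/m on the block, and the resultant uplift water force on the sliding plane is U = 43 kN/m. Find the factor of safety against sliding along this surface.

Resolving the block weight along and normal to the plane and applying the Mohr–Coulomb strength on the joint:
N' = W cosα − U − V sinα = 287·cos27.3° − 43 − 9·sin27.3° = 207.9 kN/m
Driving force T = W sinα + V cosα = 287·sin27.3° + 9·cos27.3° = 139.6 kN/m
Resisting force R = c·L + N'·tanφ_j = 0·6.3 + 207.9·tan20.1° = 0.0 + 76.1 = 76.1 kN/m
FS = R / T = 76.1 / 139.6 = 0.545

FS = 0.54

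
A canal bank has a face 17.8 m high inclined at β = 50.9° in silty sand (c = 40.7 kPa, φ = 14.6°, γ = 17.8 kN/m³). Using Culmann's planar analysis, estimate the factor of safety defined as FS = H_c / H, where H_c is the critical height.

H_c = (4c/γ) · sinβ cosφ / [1 − cos(β − φ)]
    = (4·40.7/17.8) · sin50.9°·cos14.6° / [1 − cos36.3°]
    = 9.146 · 0.7510 / 0.1941 = 35.39 m
FS = H_c / H = 35.39 / 17.8 = 1.988

FS = 1.99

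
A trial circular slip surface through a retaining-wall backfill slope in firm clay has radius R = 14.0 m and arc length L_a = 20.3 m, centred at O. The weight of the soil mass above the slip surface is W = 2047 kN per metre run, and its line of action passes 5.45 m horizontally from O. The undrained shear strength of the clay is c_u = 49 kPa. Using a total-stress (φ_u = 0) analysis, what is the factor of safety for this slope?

FS = 1.25

Taking moments about the centre O, the resisting moment is provided by the undrained shear strength acting along the arc:
M_R = c_u·L_a·R = 49·20.30·14.0 = 13925.8 kN·m/m
M_D = W·d = 2047·5.45 = 11156.1 kN·m/m
FS = M_R / M_D = 13925.8 / 11156.1 = 1.248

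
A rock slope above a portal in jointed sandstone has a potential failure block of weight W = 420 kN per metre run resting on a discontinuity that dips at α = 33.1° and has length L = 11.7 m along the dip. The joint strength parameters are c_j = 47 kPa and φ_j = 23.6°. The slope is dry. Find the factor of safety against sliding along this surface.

Resolving the block weight along and normal to the plane and applying the Mohr–Coulomb strength on the joint:
N' = W cosα = 420·cos33.1° = 351.8 kN/m
Driving force T = W sinα = 420·sin33.1° = 229.4 kN/m
Resisting force R = c_j·L + N'·tanφ_j = 47·11.7 + 351.8·tan23.6° = 549.9 + 153.7 = 703.6 kN/m
FS = R / T = 703.6 / 229.4 = 3.068

FS = 3.07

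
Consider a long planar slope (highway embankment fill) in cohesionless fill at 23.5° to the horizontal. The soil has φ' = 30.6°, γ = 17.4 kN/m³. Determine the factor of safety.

For a dry cohesionless infinite slope the factor of safety is FS = tanφ' / tanβ.
FS = tan30.6° / tan23.5° = 0.5914 / 0.4348 = 1.360

FS = 1.36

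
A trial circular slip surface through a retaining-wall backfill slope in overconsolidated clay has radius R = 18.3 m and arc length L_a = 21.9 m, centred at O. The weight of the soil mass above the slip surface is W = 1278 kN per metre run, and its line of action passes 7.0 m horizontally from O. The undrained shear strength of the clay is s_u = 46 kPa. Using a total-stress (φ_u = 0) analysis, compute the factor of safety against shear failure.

Taking moments about the centre O, the resisting moment is provided by the undrained shear strength acting along the arc:
M_R = s_u·L_a·R = 46·21.90·18.3 = 18435.4 kN·m/m
M_D = W·d = 1278·7.0 = 8946.0 kN·m/m
FS = M_R / M_D = 18435.4 / 8946.0 = 2.061

FS = 2.06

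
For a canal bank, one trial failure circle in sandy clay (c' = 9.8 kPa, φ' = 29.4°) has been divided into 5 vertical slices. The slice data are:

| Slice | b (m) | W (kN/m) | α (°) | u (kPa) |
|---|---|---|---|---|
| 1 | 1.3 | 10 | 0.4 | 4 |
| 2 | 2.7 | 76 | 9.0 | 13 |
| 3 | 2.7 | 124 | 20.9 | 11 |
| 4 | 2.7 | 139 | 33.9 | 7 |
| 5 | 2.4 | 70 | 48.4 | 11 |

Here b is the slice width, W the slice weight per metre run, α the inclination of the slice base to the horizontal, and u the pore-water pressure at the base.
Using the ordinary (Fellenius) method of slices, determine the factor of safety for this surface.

Ordinary method of slices: FS = Σ[c'·Δl_i + (W_i cosα_i − u_i·Δl_i)·tanφ'] / Σ W_i sinα_i, with Δl_i = b_i / cosα_i.
Slice 1: Δl = 1.3/cos0.4° = 1.300 m; N'_1 = 10·cos0.4° − 4·1.300 = 4.8; c'Δl = 12.74; W sinα = 0.1
Slice 2: Δl = 2.7/cos9.0° = 2.734 m; N'_2 = 76·cos9.0° − 13·2.734 = 39.5; c'Δl = 26.79; W sinα = 11.9
Slice 3: Δl = 2.7/cos20.9° = 2.890 m; N'_3 = 124·cos20.9° − 11·2.890 = 84.0; c'Δl = 28.32; W sinα = 44.2
Slice 4: Δl = 2.7/cos33.9° = 3.253 m; N'_4 = 139·cos33.9° − 7·3.253 = 92.6; c'Δl = 31.88; W sinα = 77.5
Slice 5: Δl = 2.4/cos48.4° = 3.615 m; N'_5 = 70·cos48.4° − 11·3.615 = 6.7; c'Δl = 35.43; W sinα = 52.3
Σc'Δl = 135.2 kN/m; ΣN' = 227.7 kN/m; ΣW sinα = 186.1 kN/m
Resisting = 135.2 + 227.7·tan29.4° = 135.2 + 128.3 = 263.5 kN/m
FS = 263.5 / 186.1 = 1.416

FS = 1.42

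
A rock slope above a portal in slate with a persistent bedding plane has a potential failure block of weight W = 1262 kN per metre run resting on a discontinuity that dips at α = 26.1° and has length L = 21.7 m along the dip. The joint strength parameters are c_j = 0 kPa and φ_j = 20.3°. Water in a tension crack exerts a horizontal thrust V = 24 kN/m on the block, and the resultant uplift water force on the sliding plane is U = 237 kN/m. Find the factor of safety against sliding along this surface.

Resolving the block weight along and normal to the plane and applying the Mohr–Coulomb strength on the joint:
N' = W cosα − U − V sinα = 1262·cos26.1° − 237 − 24·sin26.1° = 885.8 kN/m
Driving force T = W sinα + V cosα = 1262·sin26.1° + 24·cos26.1° = 576.8 kN/m
Resisting force R = c_j·L + N'·tanφ_j = 0·21.7 + 885.8·tan20.3° = 0.0 + 327.6 = 327.6 kN/m
FS = R / T = 327.6 / 576.8 = 0.568

FS = 0.57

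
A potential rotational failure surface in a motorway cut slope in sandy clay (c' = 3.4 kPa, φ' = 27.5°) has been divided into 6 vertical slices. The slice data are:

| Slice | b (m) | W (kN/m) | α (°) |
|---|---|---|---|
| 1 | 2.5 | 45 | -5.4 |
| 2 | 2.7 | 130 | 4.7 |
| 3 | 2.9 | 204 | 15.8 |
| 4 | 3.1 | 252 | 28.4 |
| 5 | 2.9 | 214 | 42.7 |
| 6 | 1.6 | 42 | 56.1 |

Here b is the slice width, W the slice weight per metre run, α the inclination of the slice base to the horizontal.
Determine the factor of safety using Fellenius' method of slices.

Ordinary method of slices: FS = Σ[c'·Δl_i + (W_i cosα_i)·tanφ'] / Σ W_i sinα_i, with Δl_i = b_i / cosα_i.
Slice 1: Δl = 2.5/cos(-5.4°) = 2.511 m; N'_1 = 45·cos(-5.4°) = 44.8; c'Δl = 8.54; W sinα = -4.2
Slice 2: Δl = 2.7/cos4.7° = 2.709 m; N'_2 = 130·cos4.7° = 129.6; c'Δl = 9.21; W sinα = 10.7
Slice 3: Δl = 2.9/cos15.8° = 3.014 m; N'_3 = 204·cos15.8° = 196.3; c'Δl = 10.25; W sinα = 55.5
Slice 4: Δl = 3.1/cos28.4° = 3.524 m; N'_4 = 252·cos28.4° = 221.7; c'Δl = 11.98; W sinα = 119.9
Slice 5: Δl = 2.9/cos42.7° = 3.946 m; N'_5 = 214·cos42.7° = 157.3; c'Δl = 13.42; W sinα = 145.1
Slice 6: Δl = 1.6/cos56.1° = 2.869 m; N'_6 = 42·cos56.1° = 23.4; c'Δl = 9.75; W sinα = 34.9
Σc'Δl = 63.1 kN/m; ΣN' = 773.0 kN/m; ΣW sinα = 361.8 kN/m
Resisting = 63.1 + 773.0·tan27.5° = 63.1 + 402.4 = 465.6 kN/m
FS = 465.6 / 361.8 = 1.287

FS = 1.29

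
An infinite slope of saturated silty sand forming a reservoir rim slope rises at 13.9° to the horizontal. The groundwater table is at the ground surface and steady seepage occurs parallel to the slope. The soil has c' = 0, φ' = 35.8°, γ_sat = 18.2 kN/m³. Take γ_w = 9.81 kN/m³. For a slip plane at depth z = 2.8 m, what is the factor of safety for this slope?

With seepage parallel to the slope and the water table at the surface, the effective normal stress on the slip plane uses the buoyant unit weight γ' = γ_sat − γ_w while the driving shear stress uses γ_sat:
FS = [c' + γ' z cos²β tanφ'] / [γ_sat z sinβ cosβ]
(For c' = 0 this reduces to FS = (γ'/γ_sat)·tanφ'/tanβ.)
γ' = 18.2 − 9.81 = 8.39 kN/m³
Numerator = 0.0 + 8.39·2.8·cos²13.9°·tan35.8° = 0.0 + 8.39·2.8·0.9423·0.7212 = 15.965 kPa
Denominator = 18.2·2.8·sin13.9°·cos13.9° = 18.2·2.8·0.2402·0.9707 = 11.884 kPa
FS = 15.965 / 11.884 = 1.343

FS = 1.34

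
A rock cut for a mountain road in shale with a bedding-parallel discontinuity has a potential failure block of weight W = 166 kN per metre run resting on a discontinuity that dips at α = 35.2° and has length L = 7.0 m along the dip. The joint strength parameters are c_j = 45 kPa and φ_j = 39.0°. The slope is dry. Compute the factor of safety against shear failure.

FS = 4.44

Resolving the block weight along and normal to the plane and applying the Mohr–Coulomb strength on the joint:
N' = W cosα = 166·cos35.2° = 135.6 kN/m
Driving force T = W sinα = 166·sin35.2° = 95.7 kN/m
Resisting force R = c_j·L + N'·tanφ_j = 45·7.0 + 135.6·tan39.0° = 315.0 + 109.8 = 424.8 kN/m
FS = R / T = 424.8 / 95.7 = 4.440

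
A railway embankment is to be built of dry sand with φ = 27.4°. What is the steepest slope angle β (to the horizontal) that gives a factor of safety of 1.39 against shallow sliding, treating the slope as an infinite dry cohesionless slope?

β = 20.5°

For an infinite dry cohesionless slope FS = tanφ/tanβ, so tanβ = tanφ / FS.
tanβ = tan27.4° / 1.39 = 0.5184 / 1.39 = 0.3729
β = arctan(0.3729) = 20.45°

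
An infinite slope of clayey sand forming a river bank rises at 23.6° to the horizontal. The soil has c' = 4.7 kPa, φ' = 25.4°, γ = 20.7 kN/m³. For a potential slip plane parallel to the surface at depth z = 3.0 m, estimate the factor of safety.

FS = 1.29

For an infinite slope with a slip plane parallel to the surface (no pore pressure): FS = [c' + γz cos²β tanφ'] / [γz sinβ cosβ].
γz = 20.7·3.0 = 62.10 kN/m²
Numerator = 4.7 + 62.10·cos²23.6°·tan25.4° = 4.7 + 62.10·0.8397·0.4748 = 29.461 kPa
Denominator = 62.10·sin23.6°·cos23.6° = 62.10·0.4003·0.9164 = 22.782 kPa
FS = 29.461 / 22.782 = 1.293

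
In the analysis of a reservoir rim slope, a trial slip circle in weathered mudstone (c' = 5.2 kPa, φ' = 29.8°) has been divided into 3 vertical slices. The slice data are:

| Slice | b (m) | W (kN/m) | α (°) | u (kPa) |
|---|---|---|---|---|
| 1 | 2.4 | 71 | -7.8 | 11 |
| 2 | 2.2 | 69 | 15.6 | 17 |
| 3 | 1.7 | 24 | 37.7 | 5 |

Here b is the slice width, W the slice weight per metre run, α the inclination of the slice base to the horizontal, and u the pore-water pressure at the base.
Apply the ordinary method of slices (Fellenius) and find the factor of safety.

Ordinary method of slices: FS = Σ[c'·Δl_i + (W_i cosα_i − u_i·Δl_i)·tanφ'] / Σ W_i sinα_i, with Δl_i = b_i / cosα_i.
Slice 1: Δl = 2.4/cos(-7.8°) = 2.422 m; N'_1 = 71·cos(-7.8°) − 11·2.422 = 43.7; c'Δl = 12.60; W sinα = -9.6
Slice 2: Δl = 2.2/cos15.6° = 2.284 m; N'_2 = 69·cos15.6° − 17·2.284 = 27.6; c'Δl = 11.88; W sinα = 18.6
Slice 3: Δl = 1.7/cos37.7° = 2.149 m; N'_3 = 24·cos37.7° − 5·2.149 = 8.2; c'Δl = 11.17; W sinα = 14.7
Σc'Δl = 35.6 kN/m; ΣN' = 79.6 kN/m; ΣW sinα = 23.6 kN/m
Resisting = 35.6 + 79.6·tan29.8° = 35.6 + 45.6 = 81.2 kN/m
FS = 81.2 / 23.6 = 3.442

FS = 3.44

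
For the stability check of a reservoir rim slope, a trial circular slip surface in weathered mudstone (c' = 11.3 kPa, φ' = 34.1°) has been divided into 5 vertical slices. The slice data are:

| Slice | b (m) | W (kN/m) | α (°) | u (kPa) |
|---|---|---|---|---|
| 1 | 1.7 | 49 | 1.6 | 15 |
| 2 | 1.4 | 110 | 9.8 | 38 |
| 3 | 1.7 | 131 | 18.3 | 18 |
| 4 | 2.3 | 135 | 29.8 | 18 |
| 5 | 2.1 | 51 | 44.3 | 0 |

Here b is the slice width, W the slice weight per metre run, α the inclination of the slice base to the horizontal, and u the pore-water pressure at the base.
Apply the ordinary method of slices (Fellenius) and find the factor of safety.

Ordinary method of slices: FS = Σ[c'·Δl_i + (W_i cosα_i − u_i·Δl_i)·tanφ'] / Σ W_i sinα_i, with Δl_i = b_i / cosα_i.
Slice 1: Δl = 1.7/cos1.6° = 1.701 m; N'_1 = 49·cos1.6° − 15·1.701 = 23.5; c'Δl = 19.22; W sinα = 1.4
Slice 2: Δl = 1.4/cos9.8° = 1.421 m; N'_2 = 110·cos9.8° − 38·1.421 = 54.4; c'Δl = 16.05; W sinα = 18.7
Slice 3: Δl = 1.7/cos18.3° = 1.791 m; N'_3 = 131·cos18.3° − 18·1.791 = 92.1; c'Δl = 20.23; W sinα = 41.1
Slice 4: Δl = 2.3/cos29.8° = 2.650 m; N'_4 = 135·cos29.8° − 18·2.650 = 69.4; c'Δl = 29.95; W sinα = 67.1
Slice 5: Δl = 2.1/cos44.3° = 2.934 m; N'_5 = 51·cos44.3° − 0·2.934 = 36.5; c'Δl = 33.16; W sinα = 35.6
Σc'Δl = 118.6 kN/m; ΣN' = 276.0 kN/m; ΣW sinα = 163.9 kN/m
Resisting = 118.6 + 276.0·tan34.1° = 118.6 + 186.8 = 305.5 kN/m
FS = 305.5 / 163.9 = 1.863

FS = 1.86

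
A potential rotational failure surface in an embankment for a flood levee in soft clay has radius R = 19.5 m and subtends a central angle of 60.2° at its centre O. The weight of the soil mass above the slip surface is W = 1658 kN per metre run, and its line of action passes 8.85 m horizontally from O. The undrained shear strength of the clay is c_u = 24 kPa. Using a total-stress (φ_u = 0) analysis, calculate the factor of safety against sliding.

FS = 0.65

Taking moments about the centre O, the resisting moment is provided by the undrained shear strength acting along the arc:
Arc length L_a = R·θ = 19.5·(60.2°·π/180) = 19.5·1.0507 = 20.49 m
M_R = c_u·L_a·R = 24·20.49·19.5 = 9588.6 kN·m/m
M_D = W·d = 1658·8.85 = 14673.3 kN·m/m
FS = M_R / M_D = 9588.6 / 14673.3 = 0.653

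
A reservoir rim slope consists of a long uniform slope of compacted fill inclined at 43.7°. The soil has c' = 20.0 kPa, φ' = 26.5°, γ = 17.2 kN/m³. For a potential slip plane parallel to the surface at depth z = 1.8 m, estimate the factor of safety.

For an infinite slope with a slip plane parallel to the surface (no pore pressure): FS = [c' + γz cos²β tanφ'] / [γz sinβ cosβ].
γz = 17.2·1.8 = 30.96 kN/m²
Numerator = 20.0 + 30.96·cos²43.7°·tan26.5° = 20.0 + 30.96·0.5227·0.4986 = 28.068 kPa
Denominator = 30.96·sin43.7°·cos43.7° = 30.96·0.6909·0.7230 = 15.464 kPa
FS = 28.068 / 15.464 = 1.815

FS = 1.82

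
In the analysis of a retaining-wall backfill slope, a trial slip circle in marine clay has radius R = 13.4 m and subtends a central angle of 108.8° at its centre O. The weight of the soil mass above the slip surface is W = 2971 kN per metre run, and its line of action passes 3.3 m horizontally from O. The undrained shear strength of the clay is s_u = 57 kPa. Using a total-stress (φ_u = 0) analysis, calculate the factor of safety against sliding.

FS = 1.98

Taking moments about the centre O, the resisting moment is provided by the undrained shear strength acting along the arc:
Arc length L_a = R·θ = 13.4·(108.8°·π/180) = 13.4·1.8989 = 25.45 m
M_R = s_u·L_a·R = 57·25.45·13.4 = 19435.3 kN·m/m
M_D = W·d = 2971·3.3 = 9804.3 kN·m/m
FS = M_R / M_D = 19435.3 / 9804.3 = 1.982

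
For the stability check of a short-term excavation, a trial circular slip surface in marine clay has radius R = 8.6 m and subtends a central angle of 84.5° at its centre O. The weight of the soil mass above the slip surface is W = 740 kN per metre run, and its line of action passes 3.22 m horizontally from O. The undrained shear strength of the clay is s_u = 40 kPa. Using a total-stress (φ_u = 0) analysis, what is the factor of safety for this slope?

Taking moments about the centre O, the resisting moment is provided by the undrained shear strength acting along the arc:
Arc length L_a = R·θ = 8.6·(84.5°·π/180) = 8.6·1.4748 = 12.68 m
M_R = s_u·L_a·R = 40·12.68·8.6 = 4363.1 kN·m/m
M_D = W·d = 740·3.22 = 2382.8 kN·m/m
FS = M_R / M_D = 4363.1 / 2382.8 = 1.831

FS = 1.83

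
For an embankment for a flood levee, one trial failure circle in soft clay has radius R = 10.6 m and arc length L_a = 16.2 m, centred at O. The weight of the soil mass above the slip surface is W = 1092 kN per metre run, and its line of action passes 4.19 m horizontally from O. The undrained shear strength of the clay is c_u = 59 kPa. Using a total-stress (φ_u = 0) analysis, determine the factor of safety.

FS = 2.21

Taking moments about the centre O, the resisting moment is provided by the undrained shear strength acting along the arc:
M_R = c_u·L_a·R = 59·16.20·10.6 = 10131.5 kN·m/m
M_D = W·d = 1092·4.19 = 4575.5 kN·m/m
FS = M_R / M_D = 10131.5 / 4575.5 = 2.214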